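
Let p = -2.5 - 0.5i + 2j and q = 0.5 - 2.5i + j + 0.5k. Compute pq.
-4.5 + 7i - 1.25j + 3.25k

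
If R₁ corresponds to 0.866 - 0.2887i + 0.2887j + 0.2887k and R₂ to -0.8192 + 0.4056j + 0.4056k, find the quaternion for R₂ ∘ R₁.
-0.9436 + 0.2365i - 0.0024j + 0.2318k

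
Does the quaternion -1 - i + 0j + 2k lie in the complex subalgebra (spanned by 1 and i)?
No. The quaternion -1 - i + 2k has j-coefficient y = 0 and k-coefficient z = 2, not both zero, so it does not lie in the complex subalgebra spanned by 1 and i.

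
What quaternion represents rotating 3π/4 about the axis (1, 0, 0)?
0.3827 + 0.9239i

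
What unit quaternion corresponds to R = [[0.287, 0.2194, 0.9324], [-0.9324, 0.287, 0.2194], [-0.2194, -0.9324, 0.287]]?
0.6821 - 0.4222i + 0.4222j - 0.4222k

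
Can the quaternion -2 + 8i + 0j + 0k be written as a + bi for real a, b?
Yes. The quaternion -2 + 8i has j- and k-coefficients y = z = 0, so it lies in the complex subalgebra spanned by 1 and i.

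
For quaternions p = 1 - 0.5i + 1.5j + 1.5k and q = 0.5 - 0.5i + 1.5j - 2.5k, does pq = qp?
No: pq = 1.75 - 6.75i + 0.25j - 1.75k ≠ 1.75 + 5.25i + 4.25j - 1.75k = qp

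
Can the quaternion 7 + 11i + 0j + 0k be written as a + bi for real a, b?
Yes. The quaternion 7 + 11i has j- and k-coefficients y = z = 0, so it lies in the complex subalgebra spanned by 1 and i.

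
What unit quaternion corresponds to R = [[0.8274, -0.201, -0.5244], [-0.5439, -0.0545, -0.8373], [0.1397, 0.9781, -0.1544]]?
0.6361 + 0.7135i - 0.261j - 0.1348k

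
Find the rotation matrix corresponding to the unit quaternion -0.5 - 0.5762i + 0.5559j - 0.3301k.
[[0.164, -0.9707, -0.1755], [-0.3105, 0.1181, -0.9432], [0.9363, 0.2092, -0.2821]]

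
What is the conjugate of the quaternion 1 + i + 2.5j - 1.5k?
1 - i - 2.5j + 1.5k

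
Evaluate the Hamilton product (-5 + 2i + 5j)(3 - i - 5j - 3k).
12 - 4i + 46j + 10k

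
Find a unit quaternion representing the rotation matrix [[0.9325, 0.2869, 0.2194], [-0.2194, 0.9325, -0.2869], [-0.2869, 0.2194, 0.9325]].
0.9744 + 0.1299i + 0.1299j - 0.1299k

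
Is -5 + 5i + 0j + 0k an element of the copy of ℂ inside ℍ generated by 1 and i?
Yes. The quaternion -5 + 5i has j- and k-coefficients y = z = 0, so it lies in the complex subalgebra spanned by 1 and i.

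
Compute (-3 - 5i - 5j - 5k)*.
-3 + 5i + 5j + 5k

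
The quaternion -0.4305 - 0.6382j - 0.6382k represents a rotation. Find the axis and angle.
axis = (0, -√2/2, -√2/2), θ = 231°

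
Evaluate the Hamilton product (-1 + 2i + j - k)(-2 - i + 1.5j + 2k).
4.5 + 0.5i - 6.5j + 4k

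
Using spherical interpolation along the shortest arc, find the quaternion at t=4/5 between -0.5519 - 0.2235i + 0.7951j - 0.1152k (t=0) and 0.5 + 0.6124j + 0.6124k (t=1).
0.3024 - 0.0637i + 0.7896j + 0.5302k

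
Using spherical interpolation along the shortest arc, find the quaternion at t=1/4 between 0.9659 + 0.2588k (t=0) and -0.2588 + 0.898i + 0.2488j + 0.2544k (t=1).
0.9365 - 0.3102i - 0.0859j + 0.1391k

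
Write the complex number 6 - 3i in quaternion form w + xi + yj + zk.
6 - 3i + 0j + 0k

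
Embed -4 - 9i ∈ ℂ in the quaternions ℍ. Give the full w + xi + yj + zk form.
-4 - 9i + 0j + 0k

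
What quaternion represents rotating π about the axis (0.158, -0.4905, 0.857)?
0.158i - 0.4905j + 0.857k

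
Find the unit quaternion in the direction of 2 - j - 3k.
0.5345 - 0.2673j - 0.8018k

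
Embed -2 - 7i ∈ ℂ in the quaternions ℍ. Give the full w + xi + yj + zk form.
-2 - 7i + 0j + 0k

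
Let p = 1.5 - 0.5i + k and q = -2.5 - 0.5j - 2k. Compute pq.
-1.75 + 1.75i - 1.75j - 5.25k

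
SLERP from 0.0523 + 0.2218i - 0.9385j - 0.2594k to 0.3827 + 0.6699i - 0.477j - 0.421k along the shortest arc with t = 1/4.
0.1459 + 0.3573i - 0.8658j - 0.3186k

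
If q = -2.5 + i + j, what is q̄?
-2.5 - i - j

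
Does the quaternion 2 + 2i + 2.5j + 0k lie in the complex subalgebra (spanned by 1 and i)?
No. The quaternion 2 + 2i + 2.5j has j-coefficient y = 2.5 and k-coefficient z = 0, not both zero, so it does not lie in the complex subalgebra spanned by 1 and i.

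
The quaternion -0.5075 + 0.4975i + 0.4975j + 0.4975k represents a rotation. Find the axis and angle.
axis = (√3/3, √3/3, √3/3), θ = 241°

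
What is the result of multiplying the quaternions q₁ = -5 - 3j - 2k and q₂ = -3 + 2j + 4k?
29 - 8i - j - 14k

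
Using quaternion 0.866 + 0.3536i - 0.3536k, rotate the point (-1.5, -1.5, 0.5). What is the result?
(-2.169, -0.137, -0.169)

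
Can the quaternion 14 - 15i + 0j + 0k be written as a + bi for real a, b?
Yes. The quaternion 14 - 15i has j- and k-coefficients y = z = 0, so it lies in the complex subalgebra spanned by 1 and i.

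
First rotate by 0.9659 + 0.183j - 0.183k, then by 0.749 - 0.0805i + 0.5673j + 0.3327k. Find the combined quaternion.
0.6805 - 0.2425i + 0.6703j + 0.1696k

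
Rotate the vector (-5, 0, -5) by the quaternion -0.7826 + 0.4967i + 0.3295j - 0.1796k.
(-0.121, -6.338, -3.134)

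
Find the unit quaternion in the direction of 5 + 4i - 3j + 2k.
0.6804 + 0.5443i - 0.4082j + 0.2722k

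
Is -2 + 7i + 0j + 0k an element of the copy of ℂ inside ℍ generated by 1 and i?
Yes. The quaternion -2 + 7i has j- and k-coefficients y = z = 0, so it lies in the complex subalgebra spanned by 1 and i.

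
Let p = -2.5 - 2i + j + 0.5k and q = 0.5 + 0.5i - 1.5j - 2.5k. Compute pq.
2.5 - 4i - 0.5j + 9k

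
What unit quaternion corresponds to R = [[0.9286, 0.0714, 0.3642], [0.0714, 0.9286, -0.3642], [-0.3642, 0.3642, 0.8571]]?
0.9636 + 0.189i + 0.189j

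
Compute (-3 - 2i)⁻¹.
-0.2308 + 0.1538i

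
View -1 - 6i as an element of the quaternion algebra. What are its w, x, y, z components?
-1 - 6i + 0j + 0k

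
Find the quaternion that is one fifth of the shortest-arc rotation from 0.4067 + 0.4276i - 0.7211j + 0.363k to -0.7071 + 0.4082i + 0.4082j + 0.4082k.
0.554 + 0.274i - 0.7558j + 0.2161k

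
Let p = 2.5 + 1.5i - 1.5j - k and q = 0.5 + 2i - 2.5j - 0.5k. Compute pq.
-6 + 4i - 8.25j - 2.5k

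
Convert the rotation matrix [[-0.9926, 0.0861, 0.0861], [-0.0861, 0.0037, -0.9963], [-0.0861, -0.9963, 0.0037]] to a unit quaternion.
-0.061 - 0.7058j + 0.7058k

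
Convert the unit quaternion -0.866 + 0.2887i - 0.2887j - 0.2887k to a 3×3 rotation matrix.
[[0.6666, -0.6667, 0.3333], [0.3333, 0.6666, 0.6667], [-0.6667, -0.3333, 0.6666]]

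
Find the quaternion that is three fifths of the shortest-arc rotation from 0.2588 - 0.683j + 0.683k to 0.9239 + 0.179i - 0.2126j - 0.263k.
0.8266 + 0.1336i - 0.5209j + 0.166k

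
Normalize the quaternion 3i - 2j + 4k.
0.5571i - 0.3714j + 0.7428k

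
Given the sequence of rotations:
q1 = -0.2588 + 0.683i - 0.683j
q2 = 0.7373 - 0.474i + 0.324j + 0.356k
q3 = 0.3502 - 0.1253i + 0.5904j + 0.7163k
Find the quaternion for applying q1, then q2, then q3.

q2 · q1 = 0.3542 + 0.8694i - 0.3443j + 0.0103k
q3 · q2 · q1 = 0.4289 + 0.5128i + 0.7126j - 0.2128k
0.4289 + 0.5128i + 0.7126j - 0.2128k


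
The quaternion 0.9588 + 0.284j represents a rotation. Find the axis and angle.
axis = (0, 1, 0), θ = 33°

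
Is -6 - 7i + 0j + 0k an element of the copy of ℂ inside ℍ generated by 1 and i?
Yes. The quaternion -6 - 7i has j- and k-coefficients y = z = 0, so it lies in the complex subalgebra spanned by 1 and i.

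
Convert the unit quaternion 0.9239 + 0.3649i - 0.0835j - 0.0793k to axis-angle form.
axis = (0.9536, -0.2182, -0.2072), θ = π/4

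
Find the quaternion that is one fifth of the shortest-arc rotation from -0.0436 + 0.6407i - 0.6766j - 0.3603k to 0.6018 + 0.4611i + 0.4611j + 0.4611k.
-0.2049 + 0.4536i - 0.7396j - 0.4531k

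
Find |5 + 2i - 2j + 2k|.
√37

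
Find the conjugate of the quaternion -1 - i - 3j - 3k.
-1 + i + 3j + 3k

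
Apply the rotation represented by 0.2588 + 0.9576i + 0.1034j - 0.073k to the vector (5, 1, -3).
(5.334, 1.489, 2.08)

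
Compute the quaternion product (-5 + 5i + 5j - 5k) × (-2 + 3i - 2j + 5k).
30 - 10i - 40j - 40k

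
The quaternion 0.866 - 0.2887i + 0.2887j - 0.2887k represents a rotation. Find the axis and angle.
axis = (-√3/3, √3/3, -√3/3), θ = π/3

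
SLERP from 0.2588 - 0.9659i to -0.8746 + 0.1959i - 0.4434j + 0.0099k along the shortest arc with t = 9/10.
0.8558 - 0.3055i + 0.4174j - 0.0093k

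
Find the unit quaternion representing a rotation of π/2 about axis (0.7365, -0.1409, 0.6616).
0.7071 + 0.5208i - 0.0996j + 0.4678k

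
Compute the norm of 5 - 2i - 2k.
√33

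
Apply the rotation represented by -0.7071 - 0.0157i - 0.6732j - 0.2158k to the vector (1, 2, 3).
(2.309, 2.944, -0.04)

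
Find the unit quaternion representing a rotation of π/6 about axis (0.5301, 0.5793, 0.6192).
0.9659 + 0.1372i + 0.1499j + 0.1603k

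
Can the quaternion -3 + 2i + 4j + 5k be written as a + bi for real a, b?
No. The quaternion -3 + 2i + 4j + 5k has j-coefficient y = 4 and k-coefficient z = 5, not both zero, so it does not lie in the complex subalgebra spanned by 1 and i.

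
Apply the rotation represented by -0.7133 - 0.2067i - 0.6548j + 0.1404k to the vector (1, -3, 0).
(-1.31, -2.555, -1.325)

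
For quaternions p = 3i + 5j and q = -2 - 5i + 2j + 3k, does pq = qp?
No: pq = 5 + 9i - 19j + 31k ≠ 5 - 21i - j - 31k = qp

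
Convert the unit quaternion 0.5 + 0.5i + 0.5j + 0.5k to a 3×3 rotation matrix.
[[0, 0, 1], [1, 0, 0], [0, 1, 0]]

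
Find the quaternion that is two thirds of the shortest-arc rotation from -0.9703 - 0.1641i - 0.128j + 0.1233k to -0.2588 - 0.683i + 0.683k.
-0.586 - 0.58i - 0.0516j + 0.5635k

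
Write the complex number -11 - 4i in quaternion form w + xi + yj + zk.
-11 - 4i + 0j + 0k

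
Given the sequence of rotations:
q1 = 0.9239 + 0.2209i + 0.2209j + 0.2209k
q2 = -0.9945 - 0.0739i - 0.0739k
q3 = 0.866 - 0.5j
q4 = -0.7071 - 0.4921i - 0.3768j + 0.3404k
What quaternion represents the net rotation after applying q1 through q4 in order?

q2 · q1 = -0.8862 - 0.2716i - 0.2197j - 0.3043k
q3 · q2 · q1 = -0.8773 - 0.0831i + 0.2528j - 0.3993k
q4 · q3 · q2 · q1 = 0.8106 + 0.5549i - 0.073j - 0.172k
0.8106 + 0.5549i - 0.073j - 0.172k


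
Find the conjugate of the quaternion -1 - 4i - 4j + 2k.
-1 + 4i + 4j - 2k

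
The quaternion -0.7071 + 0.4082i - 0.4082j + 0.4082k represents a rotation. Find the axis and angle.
axis = (√3/3, -√3/3, √3/3), θ = 3π/2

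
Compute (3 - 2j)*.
3 + 2j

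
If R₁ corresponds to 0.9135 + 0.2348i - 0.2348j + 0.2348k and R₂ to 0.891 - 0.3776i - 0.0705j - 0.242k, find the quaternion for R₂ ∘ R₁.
0.9429 - 0.2091i - 0.2418j + 0.0934k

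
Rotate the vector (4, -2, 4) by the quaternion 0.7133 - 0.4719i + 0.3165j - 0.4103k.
(4.634, -2.318, 3.026)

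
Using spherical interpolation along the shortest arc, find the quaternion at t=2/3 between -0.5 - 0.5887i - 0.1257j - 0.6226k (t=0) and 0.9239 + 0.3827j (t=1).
-0.8807 - 0.2316i - 0.3328j - 0.2449k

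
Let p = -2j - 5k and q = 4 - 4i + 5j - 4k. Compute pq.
-10 + 33i + 12j - 28k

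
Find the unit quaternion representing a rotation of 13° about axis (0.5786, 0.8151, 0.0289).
0.9936 + 0.0655i + 0.0923j + 0.0033k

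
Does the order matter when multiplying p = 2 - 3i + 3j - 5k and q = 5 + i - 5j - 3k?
Yes: pq = 13 - 47i - 9j - 19k ≠ 13 + 21i + 19j - 43k = qp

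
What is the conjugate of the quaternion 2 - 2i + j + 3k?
2 + 2i - j - 3k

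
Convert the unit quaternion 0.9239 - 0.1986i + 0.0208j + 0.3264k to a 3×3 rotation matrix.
[[0.7861, -0.6114, -0.0912], [0.5949, 0.708, 0.3806], [-0.1681, -0.3534, 0.9203]]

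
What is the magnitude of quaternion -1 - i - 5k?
√27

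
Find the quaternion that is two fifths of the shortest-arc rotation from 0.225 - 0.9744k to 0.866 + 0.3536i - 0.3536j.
0.6299 + 0.1884i - 0.1884j - 0.7296k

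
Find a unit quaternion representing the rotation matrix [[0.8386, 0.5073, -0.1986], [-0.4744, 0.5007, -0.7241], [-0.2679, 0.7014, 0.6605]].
0.866 + 0.4115i + 0.02j - 0.2834k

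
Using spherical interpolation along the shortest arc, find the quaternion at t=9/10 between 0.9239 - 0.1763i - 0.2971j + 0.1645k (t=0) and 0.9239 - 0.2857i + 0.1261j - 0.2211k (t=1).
0.9389 - 0.2787i + 0.0833j - 0.1838k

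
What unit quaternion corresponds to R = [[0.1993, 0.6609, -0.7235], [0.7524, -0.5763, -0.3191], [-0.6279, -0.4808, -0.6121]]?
-0.0523 + 0.7726i + 0.4573j - 0.4373k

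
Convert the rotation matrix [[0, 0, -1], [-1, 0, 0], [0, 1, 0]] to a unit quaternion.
-0.5 - 0.5i + 0.5j + 0.5k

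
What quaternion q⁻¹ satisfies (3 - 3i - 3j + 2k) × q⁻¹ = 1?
0.0968 + 0.0968i + 0.0968j - 0.0645k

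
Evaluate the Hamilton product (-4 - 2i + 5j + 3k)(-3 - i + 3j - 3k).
4 - 14i - 36j + 2k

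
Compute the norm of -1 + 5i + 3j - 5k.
√60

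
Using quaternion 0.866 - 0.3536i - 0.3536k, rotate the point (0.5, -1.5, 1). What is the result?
(-0.294, -0.444, 1.794)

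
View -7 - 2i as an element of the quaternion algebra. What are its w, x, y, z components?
-7 - 2i + 0j + 0k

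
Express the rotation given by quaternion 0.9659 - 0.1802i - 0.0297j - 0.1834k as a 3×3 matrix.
[[0.931, 0.365, 0.0087], [-0.3436, 0.8678, 0.359], [0.1235, -0.3372, 0.9333]]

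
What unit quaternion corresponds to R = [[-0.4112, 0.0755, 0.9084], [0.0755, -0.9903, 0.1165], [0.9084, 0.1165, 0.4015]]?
0.5426i + 0.0696j + 0.8371k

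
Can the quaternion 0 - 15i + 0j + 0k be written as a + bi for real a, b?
Yes. The quaternion -15i has j- and k-coefficients y = z = 0, so it lies in the complex subalgebra spanned by 1 and i.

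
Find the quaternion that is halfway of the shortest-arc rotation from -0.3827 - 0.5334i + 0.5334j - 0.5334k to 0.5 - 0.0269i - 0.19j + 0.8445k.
-0.4747 - 0.2724i + 0.389j - 0.741k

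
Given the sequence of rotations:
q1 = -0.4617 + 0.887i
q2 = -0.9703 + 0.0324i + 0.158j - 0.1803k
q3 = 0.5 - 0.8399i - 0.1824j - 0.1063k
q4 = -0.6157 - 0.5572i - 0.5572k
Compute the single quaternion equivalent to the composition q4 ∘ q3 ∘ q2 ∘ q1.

q2 · q1 = 0.4192 - 0.8756i - 0.2329j - 0.0569k
q3 · q2 · q1 = -0.5743 - 0.8043i - 0.1476j - 0.0371k
q4 · q3 · q2 · q1 = -0.1152 + 0.733i + 0.5184j + 0.4251k
-0.1152 + 0.733i + 0.5184j + 0.4251k


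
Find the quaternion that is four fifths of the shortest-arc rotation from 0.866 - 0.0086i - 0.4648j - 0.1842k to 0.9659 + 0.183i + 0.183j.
0.9867 + 0.1493i + 0.05j - 0.0401k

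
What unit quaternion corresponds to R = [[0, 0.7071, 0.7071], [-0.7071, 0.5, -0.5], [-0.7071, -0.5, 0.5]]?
0.7071 + 0.5j - 0.5k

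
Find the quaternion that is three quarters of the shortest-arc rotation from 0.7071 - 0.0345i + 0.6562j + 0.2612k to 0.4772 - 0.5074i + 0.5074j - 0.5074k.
0.5921 - 0.4199i + 0.6016j - 0.3335k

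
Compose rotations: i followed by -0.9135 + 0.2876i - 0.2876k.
-0.2876 - 0.9135i - 0.2876j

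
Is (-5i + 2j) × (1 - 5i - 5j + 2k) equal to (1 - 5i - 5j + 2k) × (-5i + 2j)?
No: pq = -15 - i + 12j + 35k ≠ -15 - 9i - 8j - 35k = qp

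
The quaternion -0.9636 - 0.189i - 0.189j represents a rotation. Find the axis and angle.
axis = (-√2/2, -√2/2, 0), θ = 329°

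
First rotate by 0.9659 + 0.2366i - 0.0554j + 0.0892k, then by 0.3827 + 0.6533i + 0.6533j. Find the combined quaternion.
0.2513 + 0.7798i + 0.5515j - 0.1566k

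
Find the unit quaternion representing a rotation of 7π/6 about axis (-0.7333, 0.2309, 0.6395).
-0.2588 - 0.7083i + 0.223j + 0.6177k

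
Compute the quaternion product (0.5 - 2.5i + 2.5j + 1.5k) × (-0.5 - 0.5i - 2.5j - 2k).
7.75 - 0.25i - 8.25j + 5.75k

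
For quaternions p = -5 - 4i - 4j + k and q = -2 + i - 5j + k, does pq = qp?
No: pq = -7 + 4i + 38j + 17k ≠ -7 + 2i + 28j - 31k = qp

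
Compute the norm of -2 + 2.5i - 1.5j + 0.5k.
3.571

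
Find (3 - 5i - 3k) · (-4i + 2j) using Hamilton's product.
-20 - 6i + 18j - 10k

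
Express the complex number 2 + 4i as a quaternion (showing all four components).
2 + 4i + 0j + 0k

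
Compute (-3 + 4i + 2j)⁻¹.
-0.1034 - 0.1379i - 0.069j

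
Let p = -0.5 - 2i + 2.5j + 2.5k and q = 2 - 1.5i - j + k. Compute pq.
-4 + 1.75i + 3.75j + 10.25k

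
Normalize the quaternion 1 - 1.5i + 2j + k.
0.3482 - 0.5222i + 0.6963j + 0.3482k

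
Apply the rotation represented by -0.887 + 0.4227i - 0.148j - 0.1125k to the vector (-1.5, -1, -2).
(-1.407, -2.295, 0.055)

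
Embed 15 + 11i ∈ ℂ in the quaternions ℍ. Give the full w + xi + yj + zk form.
15 + 11i + 0j + 0k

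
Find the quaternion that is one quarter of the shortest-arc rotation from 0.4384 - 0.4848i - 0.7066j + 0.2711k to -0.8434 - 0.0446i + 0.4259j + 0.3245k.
0.5996 - 0.3781i - 0.6943j + 0.1241k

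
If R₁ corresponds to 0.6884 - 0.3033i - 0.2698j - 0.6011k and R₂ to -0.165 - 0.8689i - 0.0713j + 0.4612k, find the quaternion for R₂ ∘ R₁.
-0.1191 - 0.3808i - 0.6667j + 0.6295k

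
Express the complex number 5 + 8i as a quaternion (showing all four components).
5 + 8i + 0j + 0k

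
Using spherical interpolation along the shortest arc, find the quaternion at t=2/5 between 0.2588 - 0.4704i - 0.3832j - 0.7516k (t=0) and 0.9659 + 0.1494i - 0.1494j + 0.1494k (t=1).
0.7311 - 0.2793i - 0.3769j - 0.4954k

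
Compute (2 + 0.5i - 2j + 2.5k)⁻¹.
0.1379 - 0.0345i + 0.1379j - 0.1724k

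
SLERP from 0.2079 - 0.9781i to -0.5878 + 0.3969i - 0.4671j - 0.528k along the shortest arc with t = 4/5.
0.5532 - 0.5738i + 0.4001j + 0.4523k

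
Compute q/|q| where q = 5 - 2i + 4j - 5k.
0.5976 - 0.239i + 0.4781j - 0.5976k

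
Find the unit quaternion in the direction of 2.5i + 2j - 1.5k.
0.7071i + 0.5657j - 0.4243k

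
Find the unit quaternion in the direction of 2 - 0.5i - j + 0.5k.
0.8528 - 0.2132i - 0.4264j + 0.2132k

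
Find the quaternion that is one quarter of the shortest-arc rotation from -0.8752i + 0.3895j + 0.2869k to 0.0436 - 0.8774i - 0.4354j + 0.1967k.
0.0123 - 0.9408i + 0.1864j + 0.2828k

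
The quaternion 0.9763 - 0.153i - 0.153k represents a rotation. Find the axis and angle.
axis = (-√2/2, 0, -√2/2), θ = 25°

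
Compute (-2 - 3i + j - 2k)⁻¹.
-0.1111 + 0.1667i - 0.0556j + 0.1111k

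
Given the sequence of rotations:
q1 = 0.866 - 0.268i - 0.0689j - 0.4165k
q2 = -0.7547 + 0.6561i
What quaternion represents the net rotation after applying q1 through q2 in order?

q2 · q1 = -0.4777 + 0.7704i + 0.3253j + 0.2691k
-0.4777 + 0.7704i + 0.3253j + 0.2691k


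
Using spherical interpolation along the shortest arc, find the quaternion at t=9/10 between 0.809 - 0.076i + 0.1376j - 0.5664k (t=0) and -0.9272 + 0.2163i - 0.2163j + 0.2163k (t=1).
0.922 - 0.2035i + 0.2098j - 0.2539k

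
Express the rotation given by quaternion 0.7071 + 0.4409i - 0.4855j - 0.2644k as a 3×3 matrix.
[[0.3888, -0.0542, -0.9197], [-0.802, 0.4714, -0.3668], [0.4534, 0.8803, 0.1398]]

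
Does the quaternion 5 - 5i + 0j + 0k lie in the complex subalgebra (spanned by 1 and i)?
Yes. The quaternion 5 - 5i has j- and k-coefficients y = z = 0, so it lies in the complex subalgebra spanned by 1 and i.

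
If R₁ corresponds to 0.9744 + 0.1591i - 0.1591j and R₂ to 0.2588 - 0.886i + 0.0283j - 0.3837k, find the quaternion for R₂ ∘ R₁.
0.3976 - 0.8832i - 0.0746j - 0.2374k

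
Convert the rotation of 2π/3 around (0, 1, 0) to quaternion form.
0.5 + 0.866j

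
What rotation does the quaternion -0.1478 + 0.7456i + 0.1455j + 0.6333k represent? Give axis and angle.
axis = (0.7539, 0.1471, 0.6403), θ = 197°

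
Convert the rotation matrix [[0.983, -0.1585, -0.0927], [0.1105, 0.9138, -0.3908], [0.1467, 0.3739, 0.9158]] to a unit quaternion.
0.9763 + 0.1958i - 0.0613j + 0.0689k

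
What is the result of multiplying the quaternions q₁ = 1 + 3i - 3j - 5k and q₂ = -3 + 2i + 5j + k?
11 + 15i + j + 37k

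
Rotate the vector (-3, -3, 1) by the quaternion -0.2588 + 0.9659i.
(-3, 3.098, 0.634)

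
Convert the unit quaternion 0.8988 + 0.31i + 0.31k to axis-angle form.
axis = (√2/2, 0, √2/2), θ = 52°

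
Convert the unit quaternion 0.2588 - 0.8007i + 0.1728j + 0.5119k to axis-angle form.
axis = (-0.8289, 0.1789, 0.53), θ = 5π/6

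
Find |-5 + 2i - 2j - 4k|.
7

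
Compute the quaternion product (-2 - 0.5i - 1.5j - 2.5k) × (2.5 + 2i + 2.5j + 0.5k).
1 + 0.25i - 13.5j - 5.5k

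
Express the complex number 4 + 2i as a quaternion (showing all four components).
4 + 2i + 0j + 0k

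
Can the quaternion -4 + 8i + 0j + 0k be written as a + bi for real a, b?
Yes. The quaternion -4 + 8i has j- and k-coefficients y = z = 0, so it lies in the complex subalgebra spanned by 1 and i.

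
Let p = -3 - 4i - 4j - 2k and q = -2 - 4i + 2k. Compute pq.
-6 + 12i + 24j - 18k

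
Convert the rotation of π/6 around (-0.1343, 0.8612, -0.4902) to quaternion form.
0.9659 - 0.0348i + 0.2229j - 0.1269k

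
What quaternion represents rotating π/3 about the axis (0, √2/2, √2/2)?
0.866 + 0.3536j + 0.3536k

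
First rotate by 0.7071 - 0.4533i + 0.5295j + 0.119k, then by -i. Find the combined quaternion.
-0.4533 - 0.7071i + 0.119j - 0.5295k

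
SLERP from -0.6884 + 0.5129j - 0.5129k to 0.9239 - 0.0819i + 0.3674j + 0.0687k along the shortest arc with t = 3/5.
-0.9556 + 0.0559i - 0.0082j - 0.2893k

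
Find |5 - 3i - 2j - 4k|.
√54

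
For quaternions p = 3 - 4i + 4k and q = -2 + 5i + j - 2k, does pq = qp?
No: pq = 22 + 19i + 15j - 18k ≠ 22 + 27i - 9j - 10k = qp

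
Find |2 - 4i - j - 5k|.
√46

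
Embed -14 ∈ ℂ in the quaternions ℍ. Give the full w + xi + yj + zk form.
-14 + 0i + 0j + 0k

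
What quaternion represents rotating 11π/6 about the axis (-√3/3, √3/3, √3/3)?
-0.9659 - 0.1494i + 0.1494j + 0.1494k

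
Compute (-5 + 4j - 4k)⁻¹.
-0.0877 - 0.0702j + 0.0702k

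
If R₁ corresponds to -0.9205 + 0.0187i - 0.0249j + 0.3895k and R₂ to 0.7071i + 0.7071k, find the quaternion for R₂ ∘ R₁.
-0.2886 - 0.6333i - 0.2622j - 0.6685k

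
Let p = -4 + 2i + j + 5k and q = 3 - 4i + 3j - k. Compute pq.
-2 + 6i - 27j + 29k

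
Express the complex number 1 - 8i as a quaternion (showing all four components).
1 - 8i + 0j + 0k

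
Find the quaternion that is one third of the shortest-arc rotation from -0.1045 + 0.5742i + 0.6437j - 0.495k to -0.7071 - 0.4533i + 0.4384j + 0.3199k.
0.253 + 0.7047i + 0.333j - 0.5732k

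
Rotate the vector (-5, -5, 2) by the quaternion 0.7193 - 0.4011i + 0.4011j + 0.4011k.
(3.222, -1.261, 6.483)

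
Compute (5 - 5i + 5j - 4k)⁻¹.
0.0549 + 0.0549i - 0.0549j + 0.044k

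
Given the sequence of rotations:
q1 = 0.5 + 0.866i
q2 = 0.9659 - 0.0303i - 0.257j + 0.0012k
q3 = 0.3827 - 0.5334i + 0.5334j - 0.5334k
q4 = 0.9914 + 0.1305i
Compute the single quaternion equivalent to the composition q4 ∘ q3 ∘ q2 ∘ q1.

q2 · q1 = 0.5092 + 0.8213i - 0.1275j + 0.2232k
q3 · q2 · q1 = 0.82 + 0.0938i - 0.0962j - 0.5563k
q4 · q3 · q2 · q1 = 0.8007 + 0.2i - 0.0228j - 0.5641k
0.8007 + 0.2i - 0.0228j - 0.5641k


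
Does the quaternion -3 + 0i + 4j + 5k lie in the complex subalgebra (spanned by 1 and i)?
No. The quaternion -3 + 4j + 5k has j-coefficient y = 4 and k-coefficient z = 5, not both zero, so it does not lie in the complex subalgebra spanned by 1 and i.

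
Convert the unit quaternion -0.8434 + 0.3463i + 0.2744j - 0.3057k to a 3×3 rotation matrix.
[[0.6625, -0.3256, -0.6746], [0.7057, 0.5732, 0.4164], [0.2511, -0.7519, 0.6096]]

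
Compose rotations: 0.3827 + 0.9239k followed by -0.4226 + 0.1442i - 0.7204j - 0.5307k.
0.3286 - 0.6104i - 0.4089j - 0.5935k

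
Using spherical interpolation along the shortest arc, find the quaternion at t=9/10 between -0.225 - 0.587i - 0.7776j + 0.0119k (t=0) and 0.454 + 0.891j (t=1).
-0.4384 - 0.063i - 0.8965j + 0.0013k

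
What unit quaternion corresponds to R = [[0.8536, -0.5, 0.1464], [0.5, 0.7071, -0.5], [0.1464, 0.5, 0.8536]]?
0.9239 + 0.2706i + 0.2706k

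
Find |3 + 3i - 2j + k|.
√23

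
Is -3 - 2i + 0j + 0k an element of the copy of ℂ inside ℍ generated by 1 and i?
Yes. The quaternion -3 - 2i has j- and k-coefficients y = z = 0, so it lies in the complex subalgebra spanned by 1 and i.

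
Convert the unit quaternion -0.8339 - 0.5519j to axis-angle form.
axis = (0, -1, 0), θ = 293°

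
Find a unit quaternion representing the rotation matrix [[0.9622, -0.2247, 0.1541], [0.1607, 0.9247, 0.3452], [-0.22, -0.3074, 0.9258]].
0.9763 - 0.1671i + 0.0958j + 0.0987k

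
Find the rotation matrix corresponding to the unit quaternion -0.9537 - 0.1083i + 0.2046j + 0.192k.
[[0.8425, 0.3219, -0.4318], [-0.4105, 0.9028, -0.128], [0.3487, 0.2851, 0.8928]]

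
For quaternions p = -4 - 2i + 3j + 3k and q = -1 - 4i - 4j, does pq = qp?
No: pq = 8 + 30i + j + 17k ≠ 8 + 6i + 25j - 23k = qp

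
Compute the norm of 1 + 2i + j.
√6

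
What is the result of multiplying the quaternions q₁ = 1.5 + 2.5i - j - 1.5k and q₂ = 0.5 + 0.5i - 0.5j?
-1 + 1.25i - 2j - 1.5k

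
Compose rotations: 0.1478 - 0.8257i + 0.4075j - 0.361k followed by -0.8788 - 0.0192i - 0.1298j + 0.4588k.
0.0728 + 0.5827i - 0.7631j + 0.2701k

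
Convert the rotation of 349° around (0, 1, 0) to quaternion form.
-0.9954 + 0.0958j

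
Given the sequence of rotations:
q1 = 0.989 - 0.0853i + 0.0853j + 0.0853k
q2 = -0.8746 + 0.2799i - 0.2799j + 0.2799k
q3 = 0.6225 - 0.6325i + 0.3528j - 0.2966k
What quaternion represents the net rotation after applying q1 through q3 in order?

q2 · q1 = -0.8411 + 0.3037i - 0.3992j + 0.2022k
q3 · q2 · q1 = -0.1307 + 0.674i - 0.5074j + 0.5207k
-0.1307 + 0.674i - 0.5074j + 0.5207k


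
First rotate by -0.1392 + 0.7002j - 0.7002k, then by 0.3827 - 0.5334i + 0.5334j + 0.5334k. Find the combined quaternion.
-0.0533 - 0.6727i - 0.1798j - 0.7157k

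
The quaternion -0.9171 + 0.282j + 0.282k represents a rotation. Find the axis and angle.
axis = (0, √2/2, √2/2), θ = 313°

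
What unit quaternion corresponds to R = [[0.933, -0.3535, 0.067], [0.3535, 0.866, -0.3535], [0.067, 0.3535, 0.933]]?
0.9659 + 0.183i + 0.183k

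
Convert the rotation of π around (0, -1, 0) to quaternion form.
-j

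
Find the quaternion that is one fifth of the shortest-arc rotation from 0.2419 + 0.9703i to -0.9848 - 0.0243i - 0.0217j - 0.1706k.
0.4802 + 0.8759i + 0.0058j + 0.0456k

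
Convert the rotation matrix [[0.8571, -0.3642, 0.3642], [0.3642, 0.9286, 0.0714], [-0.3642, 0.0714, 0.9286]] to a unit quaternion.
0.9636 + 0.189j + 0.189k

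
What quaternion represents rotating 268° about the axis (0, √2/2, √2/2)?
-0.6947 + 0.5087j + 0.5087k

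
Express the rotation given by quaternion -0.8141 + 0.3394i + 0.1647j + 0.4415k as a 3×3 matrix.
[[0.5559, 0.8306, 0.0315], [-0.6071, 0.3798, 0.698], [0.5679, -0.4072, 0.7154]]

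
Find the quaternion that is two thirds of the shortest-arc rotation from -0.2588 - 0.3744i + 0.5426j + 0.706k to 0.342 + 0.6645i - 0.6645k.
-0.3284 - 0.5926i + 0.1921j + 0.71k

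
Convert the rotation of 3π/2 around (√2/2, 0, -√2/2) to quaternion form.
-0.7071 + 0.5i - 0.5k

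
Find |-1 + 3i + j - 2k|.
√15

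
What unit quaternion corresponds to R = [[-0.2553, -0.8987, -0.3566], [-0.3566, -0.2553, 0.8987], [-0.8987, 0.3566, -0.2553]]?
0.2419 - 0.5602i + 0.5602j + 0.5602k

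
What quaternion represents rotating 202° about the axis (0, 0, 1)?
-0.1908 + 0.9816k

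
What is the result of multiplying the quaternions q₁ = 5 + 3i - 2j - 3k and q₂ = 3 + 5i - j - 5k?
-17 + 41i - 11j - 27k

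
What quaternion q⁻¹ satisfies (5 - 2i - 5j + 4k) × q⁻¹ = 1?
0.0714 + 0.0286i + 0.0714j - 0.0571k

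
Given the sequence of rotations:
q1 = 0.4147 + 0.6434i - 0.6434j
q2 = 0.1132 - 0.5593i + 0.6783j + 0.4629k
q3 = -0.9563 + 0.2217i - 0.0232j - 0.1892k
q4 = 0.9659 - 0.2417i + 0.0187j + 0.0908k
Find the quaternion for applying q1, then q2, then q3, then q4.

q2 · q1 = 0.8432 + 0.1387i + 0.5063j + 0.1154k
q3 · q2 · q1 = -0.8035 + 0.1474i - 0.5556j - 0.1544k
q4 · q3 · q2 · q1 = -0.7161 + 0.3841i - 0.5756j - 0.0906k
-0.7161 + 0.3841i - 0.5756j - 0.0906k


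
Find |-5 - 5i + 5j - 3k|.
√84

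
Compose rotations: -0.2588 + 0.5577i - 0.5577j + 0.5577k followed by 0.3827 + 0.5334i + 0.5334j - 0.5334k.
0.1984 + 0.0754i - 0.9464j - 0.2435k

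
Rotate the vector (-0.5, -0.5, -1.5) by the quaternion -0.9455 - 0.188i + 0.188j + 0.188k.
(0.068, 0.211, -1.643)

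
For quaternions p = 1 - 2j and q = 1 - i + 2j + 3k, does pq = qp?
No: pq = 5 - 7i + k ≠ 5 + 5i + 5k = qp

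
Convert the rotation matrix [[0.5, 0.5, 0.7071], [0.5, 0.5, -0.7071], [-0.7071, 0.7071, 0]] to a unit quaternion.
0.7071 + 0.5i + 0.5j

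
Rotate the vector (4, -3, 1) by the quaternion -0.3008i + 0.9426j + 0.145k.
(-1.662, -4.326, -2.127)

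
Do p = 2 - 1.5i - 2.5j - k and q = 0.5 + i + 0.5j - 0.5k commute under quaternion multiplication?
No: pq = 3.25 + 3i - 2j + 0.25k ≠ 3.25 - 0.5i + 1.5j - 3.25k = qp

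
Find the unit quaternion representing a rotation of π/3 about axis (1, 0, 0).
0.866 + 0.5i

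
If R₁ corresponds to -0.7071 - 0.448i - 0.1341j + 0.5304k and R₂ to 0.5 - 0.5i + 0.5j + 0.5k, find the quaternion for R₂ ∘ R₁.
-0.7757 + 0.4618i - 0.3794j + 0.2027k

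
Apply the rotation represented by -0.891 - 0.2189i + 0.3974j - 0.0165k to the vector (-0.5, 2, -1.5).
(0.303, 2.484, -0.486)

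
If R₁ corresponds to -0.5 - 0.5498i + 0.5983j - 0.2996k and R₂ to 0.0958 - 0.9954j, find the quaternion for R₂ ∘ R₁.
0.5476 + 0.2456i + 0.555j - 0.576k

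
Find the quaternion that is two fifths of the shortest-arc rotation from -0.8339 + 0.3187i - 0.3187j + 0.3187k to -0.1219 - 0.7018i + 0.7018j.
-0.5323 + 0.5768i - 0.5768j + 0.2267k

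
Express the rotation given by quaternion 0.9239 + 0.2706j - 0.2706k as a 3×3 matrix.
[[0.7071, 0.5, 0.5], [-0.5, 0.8536, -0.1464], [-0.5, -0.1464, 0.8536]]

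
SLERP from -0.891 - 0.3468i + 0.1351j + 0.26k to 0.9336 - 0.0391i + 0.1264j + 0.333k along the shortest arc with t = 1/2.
-0.9853 - 0.1662i + 0.0047j - 0.0394k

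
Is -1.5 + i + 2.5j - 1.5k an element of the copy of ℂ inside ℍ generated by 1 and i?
No. The quaternion -1.5 + i + 2.5j - 1.5k has j-coefficient y = 2.5 and k-coefficient z = -1.5, not both zero, so it does not lie in the complex subalgebra spanned by 1 and i.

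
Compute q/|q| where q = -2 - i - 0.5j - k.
-0.8 - 0.4i - 0.2j - 0.4k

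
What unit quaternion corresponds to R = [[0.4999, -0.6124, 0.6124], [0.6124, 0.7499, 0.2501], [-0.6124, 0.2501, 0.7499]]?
0.866 + 0.3536j + 0.3536k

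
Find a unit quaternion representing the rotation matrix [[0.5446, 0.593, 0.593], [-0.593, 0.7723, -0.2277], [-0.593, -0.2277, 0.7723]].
0.8788 + 0.3374j - 0.3374k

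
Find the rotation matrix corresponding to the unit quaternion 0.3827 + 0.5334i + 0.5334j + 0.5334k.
[[-0.1381, 0.1608, 0.9773], [0.9773, -0.1381, 0.1608], [0.1608, 0.9773, -0.1381]]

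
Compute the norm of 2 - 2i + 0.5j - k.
3.041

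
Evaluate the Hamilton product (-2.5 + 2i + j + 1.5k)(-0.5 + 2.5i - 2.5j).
-1.25 - 3.5i + 9.5j - 8.25k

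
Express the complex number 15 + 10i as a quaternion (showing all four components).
15 + 10i + 0j + 0k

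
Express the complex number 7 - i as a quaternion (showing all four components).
7 - i + 0j + 0k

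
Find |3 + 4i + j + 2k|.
√30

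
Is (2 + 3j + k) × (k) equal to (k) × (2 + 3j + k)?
No: pq = -1 + 3i + 2k ≠ -1 - 3i + 2k = qp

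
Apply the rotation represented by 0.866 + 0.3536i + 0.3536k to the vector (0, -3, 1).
(2.087, -2.112, -1.087)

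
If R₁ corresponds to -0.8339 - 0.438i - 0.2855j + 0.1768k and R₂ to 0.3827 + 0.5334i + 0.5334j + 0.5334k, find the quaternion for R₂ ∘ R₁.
-0.0275 - 0.3658i - 0.882j - 0.2958k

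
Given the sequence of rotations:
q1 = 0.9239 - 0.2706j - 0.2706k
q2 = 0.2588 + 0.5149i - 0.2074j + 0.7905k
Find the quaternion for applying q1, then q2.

q2 · q1 = 0.3969 + 0.7457i - 0.1223j + 0.521k
0.3969 + 0.7457i - 0.1223j + 0.521k


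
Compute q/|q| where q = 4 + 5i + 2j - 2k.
0.5714 + 0.7143i + 0.2857j - 0.2857k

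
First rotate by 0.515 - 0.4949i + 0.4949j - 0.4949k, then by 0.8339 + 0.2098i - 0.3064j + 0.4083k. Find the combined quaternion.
0.887 - 0.3551i + 0.1567j - 0.2502k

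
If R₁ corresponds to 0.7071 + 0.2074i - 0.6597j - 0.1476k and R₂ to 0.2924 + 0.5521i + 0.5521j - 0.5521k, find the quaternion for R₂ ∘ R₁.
0.375 + 0.0053i + 0.1645j - 0.9123k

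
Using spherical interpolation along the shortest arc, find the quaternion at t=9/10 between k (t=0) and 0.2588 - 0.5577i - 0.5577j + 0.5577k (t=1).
0.2406 - 0.5184i - 0.5184j + 0.6362k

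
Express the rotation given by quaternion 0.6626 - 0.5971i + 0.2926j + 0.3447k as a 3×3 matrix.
[[0.5911, -0.8062, -0.0239], [0.1074, 0.0493, 0.993], [-0.7994, -0.5896, 0.1157]]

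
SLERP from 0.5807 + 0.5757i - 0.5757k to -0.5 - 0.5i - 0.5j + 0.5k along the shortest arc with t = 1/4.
0.575 + 0.5711i + 0.1305j - 0.5711k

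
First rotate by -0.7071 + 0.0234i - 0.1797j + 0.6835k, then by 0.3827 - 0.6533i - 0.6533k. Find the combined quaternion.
0.1912 + 0.3535i + 0.3625j + 0.8409k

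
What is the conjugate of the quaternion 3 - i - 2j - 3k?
3 + i + 2j + 3k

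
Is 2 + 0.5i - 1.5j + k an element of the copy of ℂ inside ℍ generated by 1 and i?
No. The quaternion 2 + 0.5i - 1.5j + k has j-coefficient y = -1.5 and k-coefficient z = 1, not both zero, so it does not lie in the complex subalgebra spanned by 1 and i.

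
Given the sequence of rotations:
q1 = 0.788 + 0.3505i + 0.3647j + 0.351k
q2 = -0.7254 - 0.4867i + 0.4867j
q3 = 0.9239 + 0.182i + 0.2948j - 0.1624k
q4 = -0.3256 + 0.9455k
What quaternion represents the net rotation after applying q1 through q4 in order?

q2 · q1 = -0.5785 - 0.4669i + 0.2898j - 0.6027k
q3 · q2 · q1 = -0.6328 - 0.6673i + 0.2827j - 0.2725k
q4 · q3 · q2 · q1 = 0.4637 - 0.05i - 0.723j - 0.5096k
0.4637 - 0.05i - 0.723j - 0.5096k


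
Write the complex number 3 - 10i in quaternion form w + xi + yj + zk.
3 - 10i + 0j + 0k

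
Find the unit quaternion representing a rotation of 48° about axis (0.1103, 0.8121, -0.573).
0.9135 + 0.0449i + 0.3303j - 0.2331k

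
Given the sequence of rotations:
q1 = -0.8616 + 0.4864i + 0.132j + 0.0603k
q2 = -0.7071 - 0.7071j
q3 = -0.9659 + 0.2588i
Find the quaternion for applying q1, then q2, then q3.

q2 · q1 = 0.7026 - 0.3866i + 0.5159j + 0.3013k
q3 · q2 · q1 = -0.5786 + 0.5552i - 0.5763j - 0.1575k
-0.5786 + 0.5552i - 0.5763j - 0.1575k


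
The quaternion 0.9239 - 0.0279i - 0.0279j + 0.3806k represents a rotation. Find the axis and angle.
axis = (-0.0729, -0.0729, 0.9947), θ = π/4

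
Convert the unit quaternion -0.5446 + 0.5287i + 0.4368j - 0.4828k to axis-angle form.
axis = (0.6304, 0.5208, -0.5757), θ = 246°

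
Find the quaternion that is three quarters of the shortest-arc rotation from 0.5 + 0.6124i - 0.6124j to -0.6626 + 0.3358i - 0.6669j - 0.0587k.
-0.4026 + 0.4889i - 0.7723j - 0.0502k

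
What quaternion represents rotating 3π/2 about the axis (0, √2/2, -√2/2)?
-0.7071 + 0.5j - 0.5k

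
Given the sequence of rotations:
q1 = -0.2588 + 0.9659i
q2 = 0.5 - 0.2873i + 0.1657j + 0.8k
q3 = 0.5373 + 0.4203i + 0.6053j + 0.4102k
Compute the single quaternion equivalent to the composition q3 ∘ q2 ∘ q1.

q2 · q1 = 0.1481 + 0.5573i + 0.7298j - 0.3671k
q3 · q2 · q1 = -0.4458 - 0.1599i + 0.8647j - 0.1671k
-0.4458 - 0.1599i + 0.8647j - 0.1671k


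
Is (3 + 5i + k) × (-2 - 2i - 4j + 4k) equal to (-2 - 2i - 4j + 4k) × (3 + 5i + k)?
No: pq = -12i - 34j - 10k ≠ -20i + 10j + 30k = qp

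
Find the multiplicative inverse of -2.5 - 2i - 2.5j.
-0.1515 + 0.1212i + 0.1515j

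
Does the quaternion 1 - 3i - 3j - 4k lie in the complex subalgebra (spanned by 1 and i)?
No. The quaternion 1 - 3i - 3j - 4k has j-coefficient y = -3 and k-coefficient z = -4, not both zero, so it does not lie in the complex subalgebra spanned by 1 and i.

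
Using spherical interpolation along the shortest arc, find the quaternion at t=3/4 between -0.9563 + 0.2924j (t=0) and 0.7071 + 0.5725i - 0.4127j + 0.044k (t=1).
-0.8028 - 0.4431i + 0.3975j - 0.0341k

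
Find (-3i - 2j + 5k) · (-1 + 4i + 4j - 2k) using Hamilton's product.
30 - 13i + 16j - 9k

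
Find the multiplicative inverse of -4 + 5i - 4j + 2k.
-0.0656 - 0.082i + 0.0656j - 0.0328k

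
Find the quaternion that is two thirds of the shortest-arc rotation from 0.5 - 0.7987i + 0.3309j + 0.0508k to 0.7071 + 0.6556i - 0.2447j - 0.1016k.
-0.3422 - 0.8702i + 0.3392j + 0.1029k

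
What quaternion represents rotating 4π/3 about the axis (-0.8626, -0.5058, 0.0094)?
-0.5 - 0.747i - 0.438j + 0.0081k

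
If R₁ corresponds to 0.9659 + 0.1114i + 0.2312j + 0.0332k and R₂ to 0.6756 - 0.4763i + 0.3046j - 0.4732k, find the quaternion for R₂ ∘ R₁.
0.6509 - 0.2653i + 0.4135j - 0.5787k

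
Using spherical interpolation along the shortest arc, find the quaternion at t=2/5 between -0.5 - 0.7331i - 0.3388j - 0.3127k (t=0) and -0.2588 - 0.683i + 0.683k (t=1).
-0.4733 - 0.8411i - 0.2357j + 0.1136k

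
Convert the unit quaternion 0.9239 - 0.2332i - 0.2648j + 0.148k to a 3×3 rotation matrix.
[[0.816, -0.15, -0.5583], [0.397, 0.8474, 0.3525], [0.4203, -0.5093, 0.751]]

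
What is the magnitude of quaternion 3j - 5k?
√34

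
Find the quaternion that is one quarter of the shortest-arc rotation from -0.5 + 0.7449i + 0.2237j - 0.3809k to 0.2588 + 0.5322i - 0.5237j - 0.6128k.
-0.337 + 0.7903i + 0.0226j - 0.5111k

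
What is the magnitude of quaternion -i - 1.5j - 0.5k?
1.871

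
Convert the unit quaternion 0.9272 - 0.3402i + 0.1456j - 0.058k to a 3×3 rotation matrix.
[[0.9509, 0.0085, 0.3095], [-0.2066, 0.7618, 0.614], [-0.2305, -0.6478, 0.7261]]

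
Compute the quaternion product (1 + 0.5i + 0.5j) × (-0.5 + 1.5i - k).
-1.25 + 0.75i + 0.25j - 1.75k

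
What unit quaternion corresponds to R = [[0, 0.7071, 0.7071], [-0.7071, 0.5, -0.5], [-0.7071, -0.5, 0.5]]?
0.7071 + 0.5j - 0.5k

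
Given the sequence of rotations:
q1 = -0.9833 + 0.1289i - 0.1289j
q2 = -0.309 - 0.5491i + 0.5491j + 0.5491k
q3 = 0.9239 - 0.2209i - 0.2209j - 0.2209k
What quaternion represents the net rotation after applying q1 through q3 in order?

q2 · q1 = 0.4454 + 0.5709i - 0.4293j - 0.5399k
q3 · q2 · q1 = 0.3235 + 0.4535i - 0.7404j - 0.3763k
0.3235 + 0.4535i - 0.7404j - 0.3763k


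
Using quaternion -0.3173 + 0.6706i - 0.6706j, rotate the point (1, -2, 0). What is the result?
(1.899, -1.101, 0.426)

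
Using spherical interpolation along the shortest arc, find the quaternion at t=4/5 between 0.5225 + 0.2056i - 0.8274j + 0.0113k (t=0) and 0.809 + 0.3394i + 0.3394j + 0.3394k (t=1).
0.8749 + 0.3633i + 0.0804j + 0.3101k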